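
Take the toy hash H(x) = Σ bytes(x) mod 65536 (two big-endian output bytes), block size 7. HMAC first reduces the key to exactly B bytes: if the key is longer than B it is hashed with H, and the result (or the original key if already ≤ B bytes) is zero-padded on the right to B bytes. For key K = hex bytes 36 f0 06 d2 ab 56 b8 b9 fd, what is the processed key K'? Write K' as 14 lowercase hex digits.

|K| = 9 > B = 7, so first hash the key.
H(K): sum = 54+240+6+210+171+86+184+185+253 = 1389 → 05 6d.
Zero-pad H(K) = 05 6d to 7 bytes: K' = 05 6d 00 00 00 00 00.

056d0000000000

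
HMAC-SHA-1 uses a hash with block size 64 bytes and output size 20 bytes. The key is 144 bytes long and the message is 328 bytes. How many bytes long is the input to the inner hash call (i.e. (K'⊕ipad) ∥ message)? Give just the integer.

392

Key is 144 > 64 bytes, so it is hashed to 20 bytes then zero-padded to 64: |K'| = 64.
Inner input = (K'⊕ipad) ∥ m → 64 + 328 = 392 bytes.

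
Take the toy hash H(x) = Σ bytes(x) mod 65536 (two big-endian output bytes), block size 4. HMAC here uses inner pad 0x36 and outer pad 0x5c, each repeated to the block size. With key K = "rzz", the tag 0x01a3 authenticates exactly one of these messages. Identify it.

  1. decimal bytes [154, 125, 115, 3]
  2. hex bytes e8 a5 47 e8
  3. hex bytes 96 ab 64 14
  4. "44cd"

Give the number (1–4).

3

Key "rzz" = 72 7a 7a is 3 bytes ≤ B = 4; zero-pad to 4 bytes: K' = 72 7a 7a 00.
K' ⊕ ipad = 44 4c 4c 36; K' ⊕ opad = 2e 26 26 5c.
m1: inner = H(44 4c 4c 36 9a 7d 73 03) = 02 9f; tag = H(2e 26 26 5c 02 9f) = 0177
m2: inner = H(44 4c 4c 36 e8 a5 47 e8) = 03 ce; tag = H(2e 26 26 5c 03 ce) = 01a7
m3: inner = H(44 4c 4c 36 96 ab 64 14) = 02 cb; tag = H(2e 26 26 5c 02 cb) = 01a3 ← matches
m4: inner = H(44 4c 4c 36 34 34 63 64) = 02 41; tag = H(2e 26 26 5c 02 41) = 0119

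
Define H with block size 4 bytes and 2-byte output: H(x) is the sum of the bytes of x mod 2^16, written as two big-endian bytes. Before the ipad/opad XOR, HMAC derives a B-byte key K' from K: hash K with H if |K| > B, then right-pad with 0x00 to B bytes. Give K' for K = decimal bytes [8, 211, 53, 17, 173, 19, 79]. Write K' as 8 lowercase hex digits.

|K| = 7 > B = 4, so first hash the key.
H(K): sum = 8+211+53+17+173+19+79 = 560 → 02 30.
Zero-pad H(K) = 02 30 to 4 bytes: K' = 02 30 00 00.

02300000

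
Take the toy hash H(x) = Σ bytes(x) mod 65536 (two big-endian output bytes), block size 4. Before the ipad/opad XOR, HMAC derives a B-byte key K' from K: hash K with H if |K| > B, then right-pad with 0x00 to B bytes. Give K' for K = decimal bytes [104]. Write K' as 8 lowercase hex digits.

68000000

Key decimal bytes [104] = 68 is 1 byte ≤ B = 4; zero-pad to 4 bytes: K' = 68 00 00 00.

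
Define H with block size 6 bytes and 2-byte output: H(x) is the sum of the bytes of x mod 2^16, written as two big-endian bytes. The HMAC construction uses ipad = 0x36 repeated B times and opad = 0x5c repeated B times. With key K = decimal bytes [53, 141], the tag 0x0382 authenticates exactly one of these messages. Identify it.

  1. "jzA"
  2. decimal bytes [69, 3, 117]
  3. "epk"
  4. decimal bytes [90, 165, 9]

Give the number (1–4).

3

Key decimal bytes [53, 141] = 35 8d is 2 bytes ≤ B = 6; zero-pad to 6 bytes: K' = 35 8d 00 00 00 00.
K' ⊕ ipad = 03 bb 36 36 36 36; K' ⊕ opad = 69 d1 5c 5c 5c 5c.
m1: inner = H(03 bb 36 36 36 36 6a 7a 41) = 02 bb; tag = H(69 d1 5c 5c 5c 5c 02 bb) = 0367
m2: inner = H(03 bb 36 36 36 36 45 03 75) = 02 53; tag = H(69 d1 5c 5c 5c 5c 02 53) = 02ff
m3: inner = H(03 bb 36 36 36 36 65 70 6b) = 02 d6; tag = H(69 d1 5c 5c 5c 5c 02 d6) = 0382 ← matches
m4: inner = H(03 bb 36 36 36 36 5a a5 09) = 02 9e; tag = H(69 d1 5c 5c 5c 5c 02 9e) = 034a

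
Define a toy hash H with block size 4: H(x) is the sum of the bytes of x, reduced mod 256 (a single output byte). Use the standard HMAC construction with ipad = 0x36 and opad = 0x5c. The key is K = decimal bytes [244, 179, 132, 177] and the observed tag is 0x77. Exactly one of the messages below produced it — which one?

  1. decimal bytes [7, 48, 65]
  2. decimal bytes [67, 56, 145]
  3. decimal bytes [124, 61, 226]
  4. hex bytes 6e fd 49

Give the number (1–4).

Key decimal bytes [244, 179, 132, 177] = f4 b3 84 b1 is exactly B = 4 bytes: K' = f4 b3 84 b1.
K' ⊕ ipad = c2 85 b2 87; K' ⊕ opad = a8 ef d8 ed.
m1: inner = H(c2 85 b2 87 07 30 41) = f8; tag = H(a8 ef d8 ed f8) = 54
m2: inner = H(c2 85 b2 87 43 38 91) = 8c; tag = H(a8 ef d8 ed 8c) = e8
m3: inner = H(c2 85 b2 87 7c 3d e2) = 1b; tag = H(a8 ef d8 ed 1b) = 77 ← matches
m4: inner = H(c2 85 b2 87 6e fd 49) = 34; tag = H(a8 ef d8 ed 34) = 90

3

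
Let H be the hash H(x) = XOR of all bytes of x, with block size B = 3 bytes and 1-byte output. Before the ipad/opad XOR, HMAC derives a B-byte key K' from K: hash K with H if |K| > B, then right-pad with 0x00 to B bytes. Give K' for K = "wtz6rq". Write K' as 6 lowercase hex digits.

4c0000

|K| = 6 > B = 3, so first hash the key.
H(K): XOR 77⊕74⊕7a⊕36⊕72⊕71 = 4c.
Zero-pad H(K) = 4c to 3 bytes: K' = 4c 00 00.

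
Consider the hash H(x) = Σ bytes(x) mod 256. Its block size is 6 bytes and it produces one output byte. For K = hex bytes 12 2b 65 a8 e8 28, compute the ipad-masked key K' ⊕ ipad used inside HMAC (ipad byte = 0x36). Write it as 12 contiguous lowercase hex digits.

Key hex bytes 12 2b 65 a8 e8 28 is exactly B = 6 bytes: K' = 12 2b 65 a8 e8 28.
XOR each byte with 0x36: 12⊕36=24, 2b⊕36=1d, 65⊕36=53, a8⊕36=9e, e8⊕36=de, 28⊕36=1e.

241d539ede1e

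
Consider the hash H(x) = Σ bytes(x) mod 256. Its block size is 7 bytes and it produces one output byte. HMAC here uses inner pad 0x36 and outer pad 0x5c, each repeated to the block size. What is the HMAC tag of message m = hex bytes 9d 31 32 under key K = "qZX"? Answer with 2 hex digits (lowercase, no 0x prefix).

Key "qZX" = 71 5a 58 is 3 bytes ≤ B = 7; zero-pad to 7 bytes: K' = 71 5a 58 00 00 00 00.
K' ⊕ ipad = 47 6c 6e 36 36 36 36.  K' ⊕ opad = 2d 06 04 5c 5c 5c 5c.
Inner input = (K'⊕ipad) ∥ m = 47 6c 6e 36 36 36 36 ∥ 9d 31 32.
Inner hash: sum = 71+108+110+54+54+54+54+157+49+50 = 761; mod 256 = 249 → f9.
Outer input = (K'⊕opad) ∥ inner = 2d 06 04 5c 5c 5c 5c ∥ f9.
Outer hash (tag): sum = 45+6+4+92+92+92+92+249 = 672; mod 256 = 160 → a0.

a0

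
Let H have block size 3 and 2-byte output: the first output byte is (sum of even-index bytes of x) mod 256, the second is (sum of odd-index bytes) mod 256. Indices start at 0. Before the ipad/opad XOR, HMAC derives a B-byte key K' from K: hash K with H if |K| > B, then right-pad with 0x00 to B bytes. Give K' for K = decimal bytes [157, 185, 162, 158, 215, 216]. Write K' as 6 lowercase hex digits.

162f00

|K| = 6 > B = 3, so first hash the key.
H(K): even-index sum = 534 mod 256 = 22; odd-index sum = 559 mod 256 = 47 → 16 2f.
Zero-pad H(K) = 16 2f to 3 bytes: K' = 16 2f 00.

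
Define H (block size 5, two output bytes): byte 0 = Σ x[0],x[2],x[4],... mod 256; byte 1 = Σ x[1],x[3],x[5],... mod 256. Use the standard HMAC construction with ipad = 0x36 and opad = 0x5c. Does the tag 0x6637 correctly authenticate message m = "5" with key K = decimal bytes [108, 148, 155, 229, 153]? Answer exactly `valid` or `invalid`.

valid

Key decimal bytes [108, 148, 155, 229, 153] = 6c 94 9b e5 99 is exactly B = 5 bytes: K' = 6c 94 9b e5 99.
K' ⊕ ipad = 5a a2 ad d3 af; K' ⊕ opad = 30 c8 c7 b9 c5.
Inner hash: even-index sum = 438 mod 256 = 182; odd-index sum = 426 mod 256 = 170 → b6 aa.
Outer hash (recomputed tag): even-index sum = 614 mod 256 = 102; odd-index sum = 567 mod 256 = 55 → 66 37.
Recomputed tag = 6637; claimed = 6637 → match.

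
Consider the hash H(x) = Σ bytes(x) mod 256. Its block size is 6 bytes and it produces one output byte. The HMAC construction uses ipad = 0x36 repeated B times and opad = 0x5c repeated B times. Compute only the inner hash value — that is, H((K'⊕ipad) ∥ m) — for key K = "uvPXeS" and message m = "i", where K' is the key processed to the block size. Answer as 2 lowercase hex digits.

78

Key "uvPXeS" = 75 76 50 58 65 53 is exactly B = 6 bytes: K' = 75 76 50 58 65 53.
K' ⊕ ipad = 43 40 66 6e 53 65.
Inner input = 43 40 66 6e 53 65 ∥ 69.
Inner hash: sum = 67+64+102+110+83+101+105 = 632; mod 256 = 120 → 78.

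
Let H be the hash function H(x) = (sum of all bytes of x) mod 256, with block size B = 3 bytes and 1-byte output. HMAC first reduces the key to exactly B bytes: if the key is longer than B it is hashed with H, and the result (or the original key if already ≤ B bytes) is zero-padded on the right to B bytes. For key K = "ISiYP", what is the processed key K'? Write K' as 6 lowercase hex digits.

ae0000

|K| = 5 > B = 3, so first hash the key.
H(K): sum = 73+83+105+89+80 = 430; mod 256 = 174 → ae.
Zero-pad H(K) = ae to 3 bytes: K' = ae 00 00.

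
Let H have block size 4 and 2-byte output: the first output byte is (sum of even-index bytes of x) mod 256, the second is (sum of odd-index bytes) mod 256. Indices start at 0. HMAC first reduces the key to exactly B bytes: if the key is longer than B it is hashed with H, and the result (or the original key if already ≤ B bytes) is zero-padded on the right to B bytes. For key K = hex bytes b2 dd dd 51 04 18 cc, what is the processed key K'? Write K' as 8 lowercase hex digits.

5f460000

|K| = 7 > B = 4, so first hash the key.
H(K): even-index sum = 607 mod 256 = 95; odd-index sum = 326 mod 256 = 70 → 5f 46.
Zero-pad H(K) = 5f 46 to 4 bytes: K' = 5f 46 00 00.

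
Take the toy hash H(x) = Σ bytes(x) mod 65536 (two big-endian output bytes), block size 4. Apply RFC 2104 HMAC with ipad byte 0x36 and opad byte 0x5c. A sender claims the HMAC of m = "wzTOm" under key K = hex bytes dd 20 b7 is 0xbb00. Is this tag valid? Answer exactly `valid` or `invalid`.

invalid

Key hex bytes dd 20 b7 is 3 bytes ≤ B = 4; zero-pad to 4 bytes: K' = dd 20 b7 00.
K' ⊕ ipad = eb 16 81 36; K' ⊕ opad = 81 7c eb 5c.
Inner hash: sum = 235+22+129+54+119+122+84+79+109 = 953 → 03 b9.
Outer hash (recomputed tag): sum = 129+124+235+92+3+185 = 768 → 03 00.
Recomputed tag = 0300; claimed = bb00 → mismatch.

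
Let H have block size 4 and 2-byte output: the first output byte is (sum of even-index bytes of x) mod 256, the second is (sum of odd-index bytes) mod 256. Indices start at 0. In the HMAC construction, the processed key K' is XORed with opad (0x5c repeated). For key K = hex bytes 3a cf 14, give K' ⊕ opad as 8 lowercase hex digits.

Key hex bytes 3a cf 14 is 3 bytes ≤ B = 4; zero-pad to 4 bytes: K' = 3a cf 14 00.
XOR each byte with 0x5c: 3a⊕5c=66, cf⊕5c=93, 14⊕5c=48, 00⊕5c=5c.

6693485c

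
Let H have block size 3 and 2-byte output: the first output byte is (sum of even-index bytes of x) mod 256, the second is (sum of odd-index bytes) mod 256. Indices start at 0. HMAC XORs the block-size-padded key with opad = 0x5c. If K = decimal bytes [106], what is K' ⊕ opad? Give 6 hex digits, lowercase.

365c5c

Key decimal bytes [106] = 6a is 1 byte ≤ B = 3; zero-pad to 3 bytes: K' = 6a 00 00.
XOR each byte with 0x5c: 6a⊕5c=36, 00⊕5c=5c, 00⊕5c=5c.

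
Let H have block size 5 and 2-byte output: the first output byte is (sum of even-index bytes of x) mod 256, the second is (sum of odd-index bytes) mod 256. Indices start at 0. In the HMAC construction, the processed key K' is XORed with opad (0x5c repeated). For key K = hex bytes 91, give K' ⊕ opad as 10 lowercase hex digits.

Key hex bytes 91 is 1 byte ≤ B = 5; zero-pad to 5 bytes: K' = 91 00 00 00 00.
XOR each byte with 0x5c: 91⊕5c=cd, 00⊕5c=5c, 00⊕5c=5c, 00⊕5c=5c, 00⊕5c=5c.

cd5c5c5c5c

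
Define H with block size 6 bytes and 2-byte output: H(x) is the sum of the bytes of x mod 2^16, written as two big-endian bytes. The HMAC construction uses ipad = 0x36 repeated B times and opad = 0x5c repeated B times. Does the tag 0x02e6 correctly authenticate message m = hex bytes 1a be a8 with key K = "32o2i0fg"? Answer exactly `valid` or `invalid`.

valid

Key "32o2i0fg" = 33 32 6f 32 69 30 66 67 is 8 bytes > B = 6, so hash it first: H(key) = 02 6c, then zero-pad to 6 bytes: K' = 02 6c 00 00 00 00.
K' ⊕ ipad = 34 5a 36 36 36 36; K' ⊕ opad = 5e 30 5c 5c 5c 5c.
Inner hash: sum = 52+90+54+54+54+54+26+190+168 = 742 → 02 e6.
Outer hash (recomputed tag): sum = 94+48+92+92+92+92+2+230 = 742 → 02 e6.
Recomputed tag = 02e6; claimed = 02e6 → match.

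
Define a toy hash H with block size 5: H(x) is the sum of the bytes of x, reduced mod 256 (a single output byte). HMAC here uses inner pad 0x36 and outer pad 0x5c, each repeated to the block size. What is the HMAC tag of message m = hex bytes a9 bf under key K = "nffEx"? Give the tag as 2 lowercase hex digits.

04

Key "nffEx" = 6e 66 66 45 78 is exactly B = 5 bytes: K' = 6e 66 66 45 78.
K' ⊕ ipad = 58 50 50 73 4e.  K' ⊕ opad = 32 3a 3a 19 24.
Inner input = (K'⊕ipad) ∥ m = 58 50 50 73 4e ∥ a9 bf.
Inner hash: sum = 88+80+80+115+78+169+191 = 801; mod 256 = 33 → 21.
Outer input = (K'⊕opad) ∥ inner = 32 3a 3a 19 24 ∥ 21.
Outer hash (tag): sum = 50+58+58+25+36+33 = 260; mod 256 = 4 → 04.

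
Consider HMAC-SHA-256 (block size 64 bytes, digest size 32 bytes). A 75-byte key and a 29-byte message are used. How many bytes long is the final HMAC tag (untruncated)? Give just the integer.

The tag is one SHA-256 digest: 32 bytes.

32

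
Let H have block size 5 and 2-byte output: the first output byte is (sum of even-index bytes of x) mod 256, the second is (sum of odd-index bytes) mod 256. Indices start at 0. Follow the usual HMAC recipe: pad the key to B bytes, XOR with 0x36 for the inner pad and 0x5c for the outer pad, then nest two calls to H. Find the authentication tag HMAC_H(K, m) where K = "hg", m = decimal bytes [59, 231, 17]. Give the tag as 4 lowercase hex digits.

Key "hg" = 68 67 is 2 bytes ≤ B = 5; zero-pad to 5 bytes: K' = 68 67 00 00 00.
K' ⊕ ipad = 5e 51 36 36 36.  K' ⊕ opad = 34 3b 5c 5c 5c.
Inner input = (K'⊕ipad) ∥ m = 5e 51 36 36 36 ∥ 3b e7 11.
Inner hash: even-index sum = 433 mod 256 = 177; odd-index sum = 211 mod 256 = 211 → b1 d3.
Outer input = (K'⊕opad) ∥ inner = 34 3b 5c 5c 5c ∥ b1 d3.
Outer hash (tag): even-index sum = 447 mod 256 = 191; odd-index sum = 328 mod 256 = 72 → bf 48.

bf48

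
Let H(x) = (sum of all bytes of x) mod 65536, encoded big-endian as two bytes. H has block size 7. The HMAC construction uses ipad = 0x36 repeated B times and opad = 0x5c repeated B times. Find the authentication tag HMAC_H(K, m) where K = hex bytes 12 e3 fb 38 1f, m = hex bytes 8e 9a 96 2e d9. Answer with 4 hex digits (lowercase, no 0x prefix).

Key hex bytes 12 e3 fb 38 1f is 5 bytes ≤ B = 7; zero-pad to 7 bytes: K' = 12 e3 fb 38 1f 00 00.
K' ⊕ ipad = 24 d5 cd 0e 29 36 36.  K' ⊕ opad = 4e bf a7 64 43 5c 5c.
Inner input = (K'⊕ipad) ∥ m = 24 d5 cd 0e 29 36 36 ∥ 8e 9a 96 2e d9.
Inner hash: sum = 36+213+205+14+41+54+54+142+154+150+46+217 = 1326 → 05 2e.
Outer input = (K'⊕opad) ∥ inner = 4e bf a7 64 43 5c 5c ∥ 05 2e.
Outer hash (tag): sum = 78+191+167+100+67+92+92+5+46 = 838 → 03 46.

0346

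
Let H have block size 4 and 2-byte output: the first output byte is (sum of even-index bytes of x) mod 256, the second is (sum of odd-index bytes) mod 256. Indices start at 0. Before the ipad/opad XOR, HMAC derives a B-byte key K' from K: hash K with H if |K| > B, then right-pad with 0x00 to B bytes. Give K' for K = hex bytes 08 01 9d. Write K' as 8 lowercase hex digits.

Key hex bytes 08 01 9d is 3 bytes ≤ B = 4; zero-pad to 4 bytes: K' = 08 01 9d 00.

08019d00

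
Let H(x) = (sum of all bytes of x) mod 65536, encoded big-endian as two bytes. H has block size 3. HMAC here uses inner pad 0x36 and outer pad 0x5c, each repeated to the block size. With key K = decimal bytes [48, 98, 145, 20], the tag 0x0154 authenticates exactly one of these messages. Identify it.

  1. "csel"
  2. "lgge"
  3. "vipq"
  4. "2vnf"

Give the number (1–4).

3

Key decimal bytes [48, 98, 145, 20] = 30 62 91 14 is 4 bytes > B = 3, so hash it first: H(key) = 01 37, then zero-pad to 3 bytes: K' = 01 37 00.
K' ⊕ ipad = 37 01 36; K' ⊕ opad = 5d 6b 5c.
m1: inner = H(37 01 36 63 73 65 6c) = 02 15; tag = H(5d 6b 5c 02 15) = 013b
m2: inner = H(37 01 36 6c 67 67 65) = 02 0d; tag = H(5d 6b 5c 02 0d) = 0133
m3: inner = H(37 01 36 76 69 70 71) = 02 2e; tag = H(5d 6b 5c 02 2e) = 0154 ← matches
m4: inner = H(37 01 36 32 76 6e 66) = 01 ea; tag = H(5d 6b 5c 01 ea) = 020f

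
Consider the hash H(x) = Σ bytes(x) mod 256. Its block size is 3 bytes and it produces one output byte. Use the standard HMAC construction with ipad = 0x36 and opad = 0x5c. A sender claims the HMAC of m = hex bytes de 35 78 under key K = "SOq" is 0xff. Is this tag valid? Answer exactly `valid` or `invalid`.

Key "SOq" = 53 4f 71 is exactly B = 3 bytes: K' = 53 4f 71.
K' ⊕ ipad = 65 79 47; K' ⊕ opad = 0f 13 2d.
Inner hash: sum = 101+121+71+222+53+120 = 688; mod 256 = 176 → b0.
Outer hash (recomputed tag): sum = 15+19+45+176 = 255 → ff.
Recomputed tag = ff; claimed = ff → match.

valid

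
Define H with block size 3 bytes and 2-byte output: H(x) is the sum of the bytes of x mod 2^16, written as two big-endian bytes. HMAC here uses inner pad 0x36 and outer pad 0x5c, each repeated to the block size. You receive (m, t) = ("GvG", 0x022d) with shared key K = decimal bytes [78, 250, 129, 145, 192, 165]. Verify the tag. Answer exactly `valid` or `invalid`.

Key decimal bytes [78, 250, 129, 145, 192, 165] = 4e fa 81 91 c0 a5 is 6 bytes > B = 3, so hash it first: H(key) = 03 bf, then zero-pad to 3 bytes: K' = 03 bf 00.
K' ⊕ ipad = 35 89 36; K' ⊕ opad = 5f e3 5c.
Inner hash: sum = 53+137+54+71+118+71 = 504 → 01 f8.
Outer hash (recomputed tag): sum = 95+227+92+1+248 = 663 → 02 97.
Recomputed tag = 0297; claimed = 022d → mismatch.

invalid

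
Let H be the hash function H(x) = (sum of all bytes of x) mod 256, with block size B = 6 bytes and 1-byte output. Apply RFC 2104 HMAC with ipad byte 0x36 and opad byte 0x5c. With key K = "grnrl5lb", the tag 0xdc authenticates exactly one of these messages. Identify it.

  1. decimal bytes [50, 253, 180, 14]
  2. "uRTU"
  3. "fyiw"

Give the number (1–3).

Key "grnrl5lb" = 67 72 6e 72 6c 35 6c 62 is 8 bytes > B = 6, so hash it first: H(key) = 28, then zero-pad to 6 bytes: K' = 28 00 00 00 00 00.
K' ⊕ ipad = 1e 36 36 36 36 36; K' ⊕ opad = 74 5c 5c 5c 5c 5c.
m1: inner = H(1e 36 36 36 36 36 32 fd b4 0e) = 1d; tag = H(74 5c 5c 5c 5c 5c 1d) = 5d
m2: inner = H(1e 36 36 36 36 36 75 52 54 55) = 9c; tag = H(74 5c 5c 5c 5c 5c 9c) = dc ← matches
m3: inner = H(1e 36 36 36 36 36 66 79 69 77) = eb; tag = H(74 5c 5c 5c 5c 5c eb) = 2b

2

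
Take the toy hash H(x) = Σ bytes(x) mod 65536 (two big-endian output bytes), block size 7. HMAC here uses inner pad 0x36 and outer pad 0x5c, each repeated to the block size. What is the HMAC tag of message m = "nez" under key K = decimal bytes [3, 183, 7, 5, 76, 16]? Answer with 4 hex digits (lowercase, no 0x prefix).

02f6

Key decimal bytes [3, 183, 7, 5, 76, 16] = 03 b7 07 05 4c 10 is 6 bytes ≤ B = 7; zero-pad to 7 bytes: K' = 03 b7 07 05 4c 10 00.
K' ⊕ ipad = 35 81 31 33 7a 26 36.  K' ⊕ opad = 5f eb 5b 59 10 4c 5c.
Inner input = (K'⊕ipad) ∥ m = 35 81 31 33 7a 26 36 ∥ 6e 65 7a.
Inner hash: sum = 53+129+49+51+122+38+54+110+101+122 = 829 → 03 3d.
Outer input = (K'⊕opad) ∥ inner = 5f eb 5b 59 10 4c 5c ∥ 03 3d.
Outer hash (tag): sum = 95+235+91+89+16+76+92+3+61 = 758 → 02 f6.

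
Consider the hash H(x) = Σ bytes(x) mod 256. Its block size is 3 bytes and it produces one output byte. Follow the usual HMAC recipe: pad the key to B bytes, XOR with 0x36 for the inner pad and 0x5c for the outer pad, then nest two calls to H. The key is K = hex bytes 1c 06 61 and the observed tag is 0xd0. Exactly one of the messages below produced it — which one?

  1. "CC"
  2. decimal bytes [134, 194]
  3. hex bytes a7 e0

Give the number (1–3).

Key hex bytes 1c 06 61 is exactly B = 3 bytes: K' = 1c 06 61.
K' ⊕ ipad = 2a 30 57; K' ⊕ opad = 40 5a 3d.
m1: inner = H(2a 30 57 43 43) = 37; tag = H(40 5a 3d 37) = 0e
m2: inner = H(2a 30 57 86 c2) = f9; tag = H(40 5a 3d f9) = d0 ← matches
m3: inner = H(2a 30 57 a7 e0) = 38; tag = H(40 5a 3d 38) = 0f

2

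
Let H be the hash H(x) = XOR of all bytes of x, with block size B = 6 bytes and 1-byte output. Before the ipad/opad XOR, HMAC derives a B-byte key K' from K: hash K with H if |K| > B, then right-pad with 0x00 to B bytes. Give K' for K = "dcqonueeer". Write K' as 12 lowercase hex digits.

150000000000

|K| = 10 > B = 6, so first hash the key.
H(K): XOR 64⊕63⊕71⊕6f⊕6e⊕75⊕65⊕65⊕65⊕72 = 15.
Zero-pad H(K) = 15 to 6 bytes: K' = 15 00 00 00 00 00.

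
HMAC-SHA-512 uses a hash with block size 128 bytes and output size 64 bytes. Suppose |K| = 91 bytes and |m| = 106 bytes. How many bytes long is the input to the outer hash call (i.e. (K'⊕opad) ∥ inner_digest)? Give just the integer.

192

Key is 91 ≤ 128 bytes, zero-padded: |K'| = 128.
Outer input = (K'⊕opad) ∥ H(inner) → 128 + 64 = 192 bytes.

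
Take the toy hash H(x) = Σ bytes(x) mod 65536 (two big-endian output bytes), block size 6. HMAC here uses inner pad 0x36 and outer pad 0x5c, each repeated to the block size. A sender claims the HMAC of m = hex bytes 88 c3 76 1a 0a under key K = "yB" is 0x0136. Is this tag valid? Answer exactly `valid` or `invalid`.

Key "yB" = 79 42 is 2 bytes ≤ B = 6; zero-pad to 6 bytes: K' = 79 42 00 00 00 00.
K' ⊕ ipad = 4f 74 36 36 36 36; K' ⊕ opad = 25 1e 5c 5c 5c 5c.
Inner hash: sum = 79+116+54+54+54+54+136+195+118+26+10 = 896 → 03 80.
Outer hash (recomputed tag): sum = 37+30+92+92+92+92+3+128 = 566 → 02 36.
Recomputed tag = 0236; claimed = 0136 → mismatch.

invalid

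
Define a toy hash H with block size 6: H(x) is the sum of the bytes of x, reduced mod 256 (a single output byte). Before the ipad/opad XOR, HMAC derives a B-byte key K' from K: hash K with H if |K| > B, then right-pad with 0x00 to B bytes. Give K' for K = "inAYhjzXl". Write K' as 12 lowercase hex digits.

810000000000

|K| = 9 > B = 6, so first hash the key.
H(K): sum = 105+110+65+89+104+106+122+88+108 = 897; mod 256 = 129 → 81.
Zero-pad H(K) = 81 to 6 bytes: K' = 81 00 00 00 00 00.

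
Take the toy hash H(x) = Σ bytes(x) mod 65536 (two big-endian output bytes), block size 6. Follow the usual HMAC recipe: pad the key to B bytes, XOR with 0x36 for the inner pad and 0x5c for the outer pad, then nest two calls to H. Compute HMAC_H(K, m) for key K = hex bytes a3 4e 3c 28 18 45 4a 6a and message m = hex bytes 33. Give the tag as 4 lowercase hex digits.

Key hex bytes a3 4e 3c 28 18 45 4a 6a is 8 bytes > B = 6, so hash it first: H(key) = 02 66, then zero-pad to 6 bytes: K' = 02 66 00 00 00 00.
K' ⊕ ipad = 34 50 36 36 36 36.  K' ⊕ opad = 5e 3a 5c 5c 5c 5c.
Inner input = (K'⊕ipad) ∥ m = 34 50 36 36 36 36 ∥ 33.
Inner hash: sum = 52+80+54+54+54+54+51 = 399 → 01 8f.
Outer input = (K'⊕opad) ∥ inner = 5e 3a 5c 5c 5c 5c ∥ 01 8f.
Outer hash (tag): sum = 94+58+92+92+92+92+1+143 = 664 → 02 98.

0298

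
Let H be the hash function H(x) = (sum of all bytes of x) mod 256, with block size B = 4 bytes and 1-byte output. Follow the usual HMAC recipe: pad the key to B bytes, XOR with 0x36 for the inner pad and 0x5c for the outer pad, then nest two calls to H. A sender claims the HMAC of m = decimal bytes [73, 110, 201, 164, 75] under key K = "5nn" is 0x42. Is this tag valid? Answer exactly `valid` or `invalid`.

invalid

Key "5nn" = 35 6e 6e is 3 bytes ≤ B = 4; zero-pad to 4 bytes: K' = 35 6e 6e 00.
K' ⊕ ipad = 03 58 58 36; K' ⊕ opad = 69 32 32 5c.
Inner hash: sum = 3+88+88+54+73+110+201+164+75 = 856; mod 256 = 88 → 58.
Outer hash (recomputed tag): sum = 105+50+50+92+88 = 385; mod 256 = 129 → 81.
Recomputed tag = 81; claimed = 42 → mismatch.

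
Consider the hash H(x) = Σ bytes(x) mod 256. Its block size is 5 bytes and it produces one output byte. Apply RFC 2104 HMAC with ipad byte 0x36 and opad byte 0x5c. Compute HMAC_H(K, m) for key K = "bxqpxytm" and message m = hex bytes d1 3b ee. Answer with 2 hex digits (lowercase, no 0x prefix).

ce

Key "bxqpxytm" = 62 78 71 70 78 79 74 6d is 8 bytes > B = 5, so hash it first: H(key) = 8d, then zero-pad to 5 bytes: K' = 8d 00 00 00 00.
K' ⊕ ipad = bb 36 36 36 36.  K' ⊕ opad = d1 5c 5c 5c 5c.
Inner input = (K'⊕ipad) ∥ m = bb 36 36 36 36 ∥ d1 3b ee.
Inner hash: sum = 187+54+54+54+54+209+59+238 = 909; mod 256 = 141 → 8d.
Outer input = (K'⊕opad) ∥ inner = d1 5c 5c 5c 5c ∥ 8d.
Outer hash (tag): sum = 209+92+92+92+92+141 = 718; mod 256 = 206 → ce.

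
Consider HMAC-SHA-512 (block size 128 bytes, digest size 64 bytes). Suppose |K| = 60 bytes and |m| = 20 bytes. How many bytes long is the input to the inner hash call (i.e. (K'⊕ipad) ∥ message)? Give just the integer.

Key is 60 ≤ 128 bytes, zero-padded: |K'| = 128.
Inner input = (K'⊕ipad) ∥ m → 128 + 20 = 148 bytes.

148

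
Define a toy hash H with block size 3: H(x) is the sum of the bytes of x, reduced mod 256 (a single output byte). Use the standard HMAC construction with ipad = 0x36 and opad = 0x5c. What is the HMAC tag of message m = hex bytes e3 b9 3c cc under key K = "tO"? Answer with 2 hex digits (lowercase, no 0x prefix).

Key "tO" = 74 4f is 2 bytes ≤ B = 3; zero-pad to 3 bytes: K' = 74 4f 00.
K' ⊕ ipad = 42 79 36.  K' ⊕ opad = 28 13 5c.
Inner input = (K'⊕ipad) ∥ m = 42 79 36 ∥ e3 b9 3c cc.
Inner hash: sum = 66+121+54+227+185+60+204 = 917; mod 256 = 149 → 95.
Outer input = (K'⊕opad) ∥ inner = 28 13 5c ∥ 95.
Outer hash (tag): sum = 40+19+92+149 = 300; mod 256 = 44 → 2c.

2c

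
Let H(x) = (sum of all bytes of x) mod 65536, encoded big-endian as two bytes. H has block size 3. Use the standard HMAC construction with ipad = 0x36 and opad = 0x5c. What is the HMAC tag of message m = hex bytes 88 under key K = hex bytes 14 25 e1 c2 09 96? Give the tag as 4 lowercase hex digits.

0121

Key hex bytes 14 25 e1 c2 09 96 is 6 bytes > B = 3, so hash it first: H(key) = 02 7b, then zero-pad to 3 bytes: K' = 02 7b 00.
K' ⊕ ipad = 34 4d 36.  K' ⊕ opad = 5e 27 5c.
Inner input = (K'⊕ipad) ∥ m = 34 4d 36 ∥ 88.
Inner hash: sum = 52+77+54+136 = 319 → 01 3f.
Outer input = (K'⊕opad) ∥ inner = 5e 27 5c ∥ 01 3f.
Outer hash (tag): sum = 94+39+92+1+63 = 289 → 01 21.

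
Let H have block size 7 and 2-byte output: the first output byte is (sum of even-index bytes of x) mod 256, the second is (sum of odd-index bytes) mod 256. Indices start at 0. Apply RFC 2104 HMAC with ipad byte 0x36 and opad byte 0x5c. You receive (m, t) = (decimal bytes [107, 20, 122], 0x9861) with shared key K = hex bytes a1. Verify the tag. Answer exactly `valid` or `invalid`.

valid

Key hex bytes a1 is 1 byte ≤ B = 7; zero-pad to 7 bytes: K' = a1 00 00 00 00 00 00.
K' ⊕ ipad = 97 36 36 36 36 36 36; K' ⊕ opad = fd 5c 5c 5c 5c 5c 5c.
Inner hash: even-index sum = 333 mod 256 = 77; odd-index sum = 391 mod 256 = 135 → 4d 87.
Outer hash (recomputed tag): even-index sum = 664 mod 256 = 152; odd-index sum = 353 mod 256 = 97 → 98 61.
Recomputed tag = 9861; claimed = 9861 → match.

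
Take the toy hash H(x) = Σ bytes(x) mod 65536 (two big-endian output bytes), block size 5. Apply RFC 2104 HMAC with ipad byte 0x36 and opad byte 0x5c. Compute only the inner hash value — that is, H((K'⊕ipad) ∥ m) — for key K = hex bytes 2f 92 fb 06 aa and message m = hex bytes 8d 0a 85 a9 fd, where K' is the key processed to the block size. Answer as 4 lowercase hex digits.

Key hex bytes 2f 92 fb 06 aa is exactly B = 5 bytes: K' = 2f 92 fb 06 aa.
K' ⊕ ipad = 19 a4 cd 30 9c.
Inner input = 19 a4 cd 30 9c ∥ 8d 0a 85 a9 fd.
Inner hash: sum = 25+164+205+48+156+141+10+133+169+253 = 1304 → 05 18.

0518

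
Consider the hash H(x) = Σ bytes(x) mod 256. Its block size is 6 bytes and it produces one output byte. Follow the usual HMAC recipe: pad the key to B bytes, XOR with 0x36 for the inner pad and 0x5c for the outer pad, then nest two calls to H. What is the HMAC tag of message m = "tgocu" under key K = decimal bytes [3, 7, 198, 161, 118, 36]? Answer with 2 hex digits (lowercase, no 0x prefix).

Key decimal bytes [3, 7, 198, 161, 118, 36] = 03 07 c6 a1 76 24 is exactly B = 6 bytes: K' = 03 07 c6 a1 76 24.
K' ⊕ ipad = 35 31 f0 97 40 12.  K' ⊕ opad = 5f 5b 9a fd 2a 78.
Inner input = (K'⊕ipad) ∥ m = 35 31 f0 97 40 12 ∥ 74 67 6f 63 75.
Inner hash: sum = 53+49+240+151+64+18+116+103+111+99+117 = 1121; mod 256 = 97 → 61.
Outer input = (K'⊕opad) ∥ inner = 5f 5b 9a fd 2a 78 ∥ 61.
Outer hash (tag): sum = 95+91+154+253+42+120+97 = 852; mod 256 = 84 → 54.

54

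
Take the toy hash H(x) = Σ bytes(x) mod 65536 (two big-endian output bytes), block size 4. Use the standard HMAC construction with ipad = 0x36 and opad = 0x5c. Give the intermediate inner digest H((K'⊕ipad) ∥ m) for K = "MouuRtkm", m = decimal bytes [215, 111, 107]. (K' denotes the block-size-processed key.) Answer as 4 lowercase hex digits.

Key "MouuRtkm" = 4d 6f 75 75 52 74 6b 6d is 8 bytes > B = 4, so hash it first: H(key) = 03 44, then zero-pad to 4 bytes: K' = 03 44 00 00.
K' ⊕ ipad = 35 72 36 36.
Inner input = 35 72 36 36 ∥ d7 6f 6b.
Inner hash: sum = 53+114+54+54+215+111+107 = 708 → 02 c4.

02c4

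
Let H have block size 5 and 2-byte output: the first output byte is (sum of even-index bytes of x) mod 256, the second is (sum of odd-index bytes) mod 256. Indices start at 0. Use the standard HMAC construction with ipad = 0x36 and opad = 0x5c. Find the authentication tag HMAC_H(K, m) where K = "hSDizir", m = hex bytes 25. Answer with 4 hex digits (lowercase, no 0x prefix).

Key "hSDizir" = 68 53 44 69 7a 69 72 is 7 bytes > B = 5, so hash it first: H(key) = 98 25, then zero-pad to 5 bytes: K' = 98 25 00 00 00.
K' ⊕ ipad = ae 13 36 36 36.  K' ⊕ opad = c4 79 5c 5c 5c.
Inner input = (K'⊕ipad) ∥ m = ae 13 36 36 36 ∥ 25.
Inner hash: even-index sum = 282 mod 256 = 26; odd-index sum = 110 mod 256 = 110 → 1a 6e.
Outer input = (K'⊕opad) ∥ inner = c4 79 5c 5c 5c ∥ 1a 6e.
Outer hash (tag): even-index sum = 490 mod 256 = 234; odd-index sum = 239 mod 256 = 239 → ea ef.

eaef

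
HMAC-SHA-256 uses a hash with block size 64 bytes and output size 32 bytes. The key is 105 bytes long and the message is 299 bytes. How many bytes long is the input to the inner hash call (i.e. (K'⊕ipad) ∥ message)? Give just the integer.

Key is 105 > 64 bytes, so it is hashed to 32 bytes then zero-padded to 64: |K'| = 64.
Inner input = (K'⊕ipad) ∥ m → 64 + 299 = 363 bytes.

363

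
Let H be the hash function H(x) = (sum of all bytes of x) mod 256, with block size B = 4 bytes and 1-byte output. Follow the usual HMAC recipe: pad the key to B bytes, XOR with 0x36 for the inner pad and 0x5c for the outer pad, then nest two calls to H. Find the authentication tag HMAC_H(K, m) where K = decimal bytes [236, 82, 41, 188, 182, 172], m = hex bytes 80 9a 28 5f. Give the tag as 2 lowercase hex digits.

Key decimal bytes [236, 82, 41, 188, 182, 172] = ec 52 29 bc b6 ac is 6 bytes > B = 4, so hash it first: H(key) = 85, then zero-pad to 4 bytes: K' = 85 00 00 00.
K' ⊕ ipad = b3 36 36 36.  K' ⊕ opad = d9 5c 5c 5c.
Inner input = (K'⊕ipad) ∥ m = b3 36 36 36 ∥ 80 9a 28 5f.
Inner hash: sum = 179+54+54+54+128+154+40+95 = 758; mod 256 = 246 → f6.
Outer input = (K'⊕opad) ∥ inner = d9 5c 5c 5c ∥ f6.
Outer hash (tag): sum = 217+92+92+92+246 = 739; mod 256 = 227 → e3.

e3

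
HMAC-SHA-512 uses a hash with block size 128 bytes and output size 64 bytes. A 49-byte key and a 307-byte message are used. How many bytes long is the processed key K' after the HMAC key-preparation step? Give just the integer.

Key is 49 ≤ 128 bytes, zero-padded: |K'| = 128.

128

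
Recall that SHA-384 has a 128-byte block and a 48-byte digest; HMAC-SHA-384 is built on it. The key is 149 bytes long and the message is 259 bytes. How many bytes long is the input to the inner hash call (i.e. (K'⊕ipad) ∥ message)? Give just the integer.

387

Key is 149 > 128 bytes, so it is hashed to 48 bytes then zero-padded to 128: |K'| = 128.
Inner input = (K'⊕ipad) ∥ m → 128 + 259 = 387 bytes.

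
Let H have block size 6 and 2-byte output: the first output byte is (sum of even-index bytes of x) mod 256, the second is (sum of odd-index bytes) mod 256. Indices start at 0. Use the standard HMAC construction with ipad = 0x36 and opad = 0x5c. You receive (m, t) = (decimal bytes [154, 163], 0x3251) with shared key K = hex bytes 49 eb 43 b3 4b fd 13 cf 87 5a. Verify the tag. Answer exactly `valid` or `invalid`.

valid

Key hex bytes 49 eb 43 b3 4b fd 13 cf 87 5a is 10 bytes > B = 6, so hash it first: H(key) = 71 c4, then zero-pad to 6 bytes: K' = 71 c4 00 00 00 00.
K' ⊕ ipad = 47 f2 36 36 36 36; K' ⊕ opad = 2d 98 5c 5c 5c 5c.
Inner hash: even-index sum = 333 mod 256 = 77; odd-index sum = 513 mod 256 = 1 → 4d 01.
Outer hash (recomputed tag): even-index sum = 306 mod 256 = 50; odd-index sum = 337 mod 256 = 81 → 32 51.
Recomputed tag = 3251; claimed = 3251 → match.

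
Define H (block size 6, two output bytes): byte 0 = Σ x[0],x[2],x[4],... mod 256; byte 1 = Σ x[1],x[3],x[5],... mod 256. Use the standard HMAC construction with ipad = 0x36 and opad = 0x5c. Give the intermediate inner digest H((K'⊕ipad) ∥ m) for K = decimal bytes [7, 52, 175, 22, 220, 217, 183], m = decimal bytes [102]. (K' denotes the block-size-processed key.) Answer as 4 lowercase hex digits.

5181

Key decimal bytes [7, 52, 175, 22, 220, 217, 183] = 07 34 af 16 dc d9 b7 is 7 bytes > B = 6, so hash it first: H(key) = 49 23, then zero-pad to 6 bytes: K' = 49 23 00 00 00 00.
K' ⊕ ipad = 7f 15 36 36 36 36.
Inner input = 7f 15 36 36 36 36 ∥ 66.
Inner hash: even-index sum = 337 mod 256 = 81; odd-index sum = 129 mod 256 = 129 → 51 81.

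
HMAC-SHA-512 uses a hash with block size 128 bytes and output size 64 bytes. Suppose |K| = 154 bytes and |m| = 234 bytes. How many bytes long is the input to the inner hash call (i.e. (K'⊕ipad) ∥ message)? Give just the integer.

Key is 154 > 128 bytes, so it is hashed to 64 bytes then zero-padded to 128: |K'| = 128.
Inner input = (K'⊕ipad) ∥ m → 128 + 234 = 362 bytes.

362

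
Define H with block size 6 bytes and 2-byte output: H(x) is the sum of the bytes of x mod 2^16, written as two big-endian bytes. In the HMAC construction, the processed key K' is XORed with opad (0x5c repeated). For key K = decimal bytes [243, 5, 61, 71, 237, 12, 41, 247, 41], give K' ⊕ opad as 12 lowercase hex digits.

5fe25c5c5c5c

Key decimal bytes [243, 5, 61, 71, 237, 12, 41, 247, 41] = f3 05 3d 47 ed 0c 29 f7 29 is 9 bytes > B = 6, so hash it first: H(key) = 03 be, then zero-pad to 6 bytes: K' = 03 be 00 00 00 00.
XOR each byte with 0x5c: 03⊕5c=5f, be⊕5c=e2, 00⊕5c=5c, 00⊕5c=5c, 00⊕5c=5c, 00⊕5c=5c.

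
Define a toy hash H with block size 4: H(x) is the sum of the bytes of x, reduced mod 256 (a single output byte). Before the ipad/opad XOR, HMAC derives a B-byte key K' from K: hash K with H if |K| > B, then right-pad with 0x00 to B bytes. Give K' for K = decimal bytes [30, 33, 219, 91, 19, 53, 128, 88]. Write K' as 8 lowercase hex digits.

95000000

|K| = 8 > B = 4, so first hash the key.
H(K): sum = 30+33+219+91+19+53+128+88 = 661; mod 256 = 149 → 95.
Zero-pad H(K) = 95 to 4 bytes: K' = 95 00 00 00.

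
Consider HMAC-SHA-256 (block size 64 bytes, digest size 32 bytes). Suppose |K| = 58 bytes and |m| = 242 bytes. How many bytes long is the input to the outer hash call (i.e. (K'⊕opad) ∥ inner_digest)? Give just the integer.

Key is 58 ≤ 64 bytes, zero-padded: |K'| = 64.
Outer input = (K'⊕opad) ∥ H(inner) → 64 + 32 = 96 bytes.

96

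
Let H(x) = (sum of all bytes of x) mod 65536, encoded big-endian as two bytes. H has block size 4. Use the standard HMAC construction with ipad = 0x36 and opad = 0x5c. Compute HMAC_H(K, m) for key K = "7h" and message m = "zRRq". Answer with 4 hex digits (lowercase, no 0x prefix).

Key "7h" = 37 68 is 2 bytes ≤ B = 4; zero-pad to 4 bytes: K' = 37 68 00 00.
K' ⊕ ipad = 01 5e 36 36.  K' ⊕ opad = 6b 34 5c 5c.
Inner input = (K'⊕ipad) ∥ m = 01 5e 36 36 ∥ 7a 52 52 71.
Inner hash: sum = 1+94+54+54+122+82+82+113 = 602 → 02 5a.
Outer input = (K'⊕opad) ∥ inner = 6b 34 5c 5c ∥ 02 5a.
Outer hash (tag): sum = 107+52+92+92+2+90 = 435 → 01 b3.

01b3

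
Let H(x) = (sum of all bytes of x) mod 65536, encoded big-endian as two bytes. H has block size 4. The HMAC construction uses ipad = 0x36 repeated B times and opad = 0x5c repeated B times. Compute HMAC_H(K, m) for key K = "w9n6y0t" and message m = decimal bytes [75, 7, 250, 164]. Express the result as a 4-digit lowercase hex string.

Key "w9n6y0t" = 77 39 6e 36 79 30 74 is 7 bytes > B = 4, so hash it first: H(key) = 02 71, then zero-pad to 4 bytes: K' = 02 71 00 00.
K' ⊕ ipad = 34 47 36 36.  K' ⊕ opad = 5e 2d 5c 5c.
Inner input = (K'⊕ipad) ∥ m = 34 47 36 36 ∥ 4b 07 fa a4.
Inner hash: sum = 52+71+54+54+75+7+250+164 = 727 → 02 d7.
Outer input = (K'⊕opad) ∥ inner = 5e 2d 5c 5c ∥ 02 d7.
Outer hash (tag): sum = 94+45+92+92+2+215 = 540 → 02 1c.

021c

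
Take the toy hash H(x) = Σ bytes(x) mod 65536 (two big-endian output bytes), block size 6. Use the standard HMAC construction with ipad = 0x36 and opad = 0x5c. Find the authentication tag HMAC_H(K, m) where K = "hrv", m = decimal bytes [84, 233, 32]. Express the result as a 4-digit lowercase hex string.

Key "hrv" = 68 72 76 is 3 bytes ≤ B = 6; zero-pad to 6 bytes: K' = 68 72 76 00 00 00.
K' ⊕ ipad = 5e 44 40 36 36 36.  K' ⊕ opad = 34 2e 2a 5c 5c 5c.
Inner input = (K'⊕ipad) ∥ m = 5e 44 40 36 36 36 ∥ 54 e9 20.
Inner hash: sum = 94+68+64+54+54+54+84+233+32 = 737 → 02 e1.
Outer input = (K'⊕opad) ∥ inner = 34 2e 2a 5c 5c 5c ∥ 02 e1.
Outer hash (tag): sum = 52+46+42+92+92+92+2+225 = 643 → 02 83.

0283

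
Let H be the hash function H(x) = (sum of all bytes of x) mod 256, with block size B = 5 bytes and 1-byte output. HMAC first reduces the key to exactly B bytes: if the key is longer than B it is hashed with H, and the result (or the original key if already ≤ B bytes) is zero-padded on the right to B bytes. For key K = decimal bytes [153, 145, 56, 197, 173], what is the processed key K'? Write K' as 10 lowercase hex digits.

999138c5ad

Key decimal bytes [153, 145, 56, 197, 173] = 99 91 38 c5 ad is exactly B = 5 bytes: K' = 99 91 38 c5 ad.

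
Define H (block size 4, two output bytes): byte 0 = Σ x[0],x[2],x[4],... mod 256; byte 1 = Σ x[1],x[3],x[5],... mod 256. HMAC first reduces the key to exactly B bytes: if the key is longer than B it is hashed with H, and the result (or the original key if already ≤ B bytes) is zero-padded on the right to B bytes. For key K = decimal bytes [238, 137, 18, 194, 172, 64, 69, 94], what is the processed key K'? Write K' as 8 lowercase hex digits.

f1e90000

|K| = 8 > B = 4, so first hash the key.
H(K): even-index sum = 497 mod 256 = 241; odd-index sum = 489 mod 256 = 233 → f1 e9.
Zero-pad H(K) = f1 e9 to 4 bytes: K' = f1 e9 00 00.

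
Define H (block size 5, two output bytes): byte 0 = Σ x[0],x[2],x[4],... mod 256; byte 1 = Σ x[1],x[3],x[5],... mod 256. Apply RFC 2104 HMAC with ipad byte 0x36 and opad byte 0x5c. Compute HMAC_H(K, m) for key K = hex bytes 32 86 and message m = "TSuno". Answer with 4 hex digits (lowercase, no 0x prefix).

Key hex bytes 32 86 is 2 bytes ≤ B = 5; zero-pad to 5 bytes: K' = 32 86 00 00 00.
K' ⊕ ipad = 04 b0 36 36 36.  K' ⊕ opad = 6e da 5c 5c 5c.
Inner input = (K'⊕ipad) ∥ m = 04 b0 36 36 36 ∥ 54 53 75 6e 6f.
Inner hash: even-index sum = 305 mod 256 = 49; odd-index sum = 542 mod 256 = 30 → 31 1e.
Outer input = (K'⊕opad) ∥ inner = 6e da 5c 5c 5c ∥ 31 1e.
Outer hash (tag): even-index sum = 324 mod 256 = 68; odd-index sum = 359 mod 256 = 103 → 44 67.

4467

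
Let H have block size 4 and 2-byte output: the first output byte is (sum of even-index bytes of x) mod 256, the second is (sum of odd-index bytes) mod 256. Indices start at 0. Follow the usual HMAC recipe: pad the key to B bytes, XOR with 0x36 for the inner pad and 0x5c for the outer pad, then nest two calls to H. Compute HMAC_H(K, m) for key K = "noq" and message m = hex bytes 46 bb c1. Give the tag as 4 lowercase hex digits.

05d9

Key "noq" = 6e 6f 71 is 3 bytes ≤ B = 4; zero-pad to 4 bytes: K' = 6e 6f 71 00.
K' ⊕ ipad = 58 59 47 36.  K' ⊕ opad = 32 33 2d 5c.
Inner input = (K'⊕ipad) ∥ m = 58 59 47 36 ∥ 46 bb c1.
Inner hash: even-index sum = 422 mod 256 = 166; odd-index sum = 330 mod 256 = 74 → a6 4a.
Outer input = (K'⊕opad) ∥ inner = 32 33 2d 5c ∥ a6 4a.
Outer hash (tag): even-index sum = 261 mod 256 = 5; odd-index sum = 217 mod 256 = 217 → 05 d9.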